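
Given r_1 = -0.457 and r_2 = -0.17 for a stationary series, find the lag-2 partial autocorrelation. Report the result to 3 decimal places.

φ_{22} = (r_2 − r_1²) / (1 − r_1²)
r_1² = (-0.457)² = 0.208849
Numerator = -0.17 − 0.2088 = -0.3788; denominator = 1 − 0.2088 = 0.7912
φ_{22} = -0.3788 / 0.7912 = -0.479

-0.479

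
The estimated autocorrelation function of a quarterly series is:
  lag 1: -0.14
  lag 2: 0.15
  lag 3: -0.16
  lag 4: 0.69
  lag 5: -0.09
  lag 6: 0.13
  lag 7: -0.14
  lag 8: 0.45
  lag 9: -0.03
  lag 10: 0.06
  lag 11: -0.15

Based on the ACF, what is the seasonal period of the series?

The largest autocorrelation is r_4 = 0.69, with a weaker echo at lag 8 (0.45); the remaining lags stay at or below 0.15.
The dominant spike at lag 4 indicates a seasonal period of 4.

4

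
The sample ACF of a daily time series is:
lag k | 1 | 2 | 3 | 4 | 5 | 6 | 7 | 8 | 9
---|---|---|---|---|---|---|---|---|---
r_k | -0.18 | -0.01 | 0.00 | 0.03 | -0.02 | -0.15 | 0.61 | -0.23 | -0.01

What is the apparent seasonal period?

The largest autocorrelation is r_7 = 0.61; the remaining lags stay at or below 0.03.
The dominant spike at lag 7 indicates a seasonal period of 7.

7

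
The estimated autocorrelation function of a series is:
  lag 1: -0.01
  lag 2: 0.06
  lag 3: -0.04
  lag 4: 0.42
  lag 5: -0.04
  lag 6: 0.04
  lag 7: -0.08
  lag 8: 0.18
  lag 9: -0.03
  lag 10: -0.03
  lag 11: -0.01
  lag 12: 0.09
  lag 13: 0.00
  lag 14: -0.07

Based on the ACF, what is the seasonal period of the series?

4

The largest autocorrelation is r_4 = 0.42, with a weaker echo at lag 8 (0.18); the remaining lags stay at or below 0.09.
The dominant spike at lag 4 indicates a seasonal period of 4.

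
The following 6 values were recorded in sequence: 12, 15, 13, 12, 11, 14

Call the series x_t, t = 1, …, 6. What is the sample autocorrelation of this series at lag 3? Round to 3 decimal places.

-0.285

Mean x̄ = (12 + 15 + 13 + 12 + 11 + 14)/6 = 12.8333
Deviations from mean: -0.8333, 2.1667, 0.1667, -0.8333, -1.8333, 1.1667
Σ(x_t−x̄)(x_{t+3}−x̄) = (0.6944) + (-3.9722) + (0.1944) = -3.0833
Denominator Σ(x_t−x̄)² = 10.8333
r_3 = -3.0833 / 10.8333 = -0.285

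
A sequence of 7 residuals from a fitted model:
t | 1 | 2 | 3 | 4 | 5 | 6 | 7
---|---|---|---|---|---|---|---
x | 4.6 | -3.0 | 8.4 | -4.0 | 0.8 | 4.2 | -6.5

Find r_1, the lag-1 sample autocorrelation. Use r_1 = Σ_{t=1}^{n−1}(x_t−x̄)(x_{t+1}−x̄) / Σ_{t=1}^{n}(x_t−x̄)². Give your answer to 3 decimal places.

Mean x̄ = (4.6 − 3.0 + 8.4 − 4.0 + 0.8 + 4.2 − 6.5)/7 = 0.6429
Deviations from mean: 3.9571, -3.6429, 7.7571, -4.6429, 0.1571, 3.5571, -7.1429
Numerator Σ_{t=1}^{6}(x_t−x̄)(x_{t+1}−x̄) = -104.2676
Denominator Σ(x_t−x̄)² = 174.3571
r_1 = -104.2676 / 174.3571 = -0.598

-0.598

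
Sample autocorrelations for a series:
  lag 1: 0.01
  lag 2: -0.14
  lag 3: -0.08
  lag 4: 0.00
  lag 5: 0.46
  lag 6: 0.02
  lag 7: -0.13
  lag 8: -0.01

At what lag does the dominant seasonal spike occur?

The largest autocorrelation is r_5 = 0.46; the remaining lags stay at or below 0.02.
The dominant spike at lag 5 indicates a seasonal period of 5.

5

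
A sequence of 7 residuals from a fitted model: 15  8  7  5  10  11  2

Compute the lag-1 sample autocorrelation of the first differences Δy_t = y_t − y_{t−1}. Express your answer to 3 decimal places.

-0.024

First differences Δy: -7, -1, -2, 5, 1, -9
Mean of differences = -2.1667
Numerator Σ(Δy_t−Δȳ)(Δy_{t+1}−Δȳ) = -3.1944
Denominator Σ(Δy_t−Δȳ)² = 132.8333
r_1(Δy) = -3.1944 / 132.8333 = -0.024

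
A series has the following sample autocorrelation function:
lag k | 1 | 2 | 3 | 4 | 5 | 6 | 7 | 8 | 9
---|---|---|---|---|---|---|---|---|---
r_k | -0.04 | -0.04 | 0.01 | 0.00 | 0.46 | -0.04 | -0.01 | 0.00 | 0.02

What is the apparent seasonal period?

The largest autocorrelation is r_5 = 0.46; the remaining lags stay at or below 0.02.
The dominant spike at lag 5 indicates a seasonal period of 5.

5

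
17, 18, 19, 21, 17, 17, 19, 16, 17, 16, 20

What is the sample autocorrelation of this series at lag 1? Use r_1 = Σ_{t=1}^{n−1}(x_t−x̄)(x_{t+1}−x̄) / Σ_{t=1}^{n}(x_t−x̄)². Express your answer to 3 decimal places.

-0.081

Mean x̄ = (17 + 18 + 19 + 21 + 17 + 17 + 19 + 16 + 17 + 16 + 20)/11 = 17.9091
Numerator Σ_{t=1}^{10}(x_t−x̄)(x_{t+1}−x̄) = -2.1901
Denominator Σ(x_t−x̄)² = 26.9091
r_1 = -2.1901 / 26.9091 = -0.081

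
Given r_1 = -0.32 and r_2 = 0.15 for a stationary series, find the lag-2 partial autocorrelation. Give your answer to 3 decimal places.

φ_{22} = (r_2 − r_1²) / (1 − r_1²)
r_1² = (-0.32)² = 0.1024
Numerator = 0.15 − 0.1024 = 0.0476; denominator = 1 − 0.1024 = 0.8976
φ_{22} = 0.0476 / 0.8976 = 0.053

0.053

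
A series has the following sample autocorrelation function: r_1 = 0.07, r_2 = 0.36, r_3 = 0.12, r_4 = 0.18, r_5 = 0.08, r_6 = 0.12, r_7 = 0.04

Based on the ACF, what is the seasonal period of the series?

2

The largest autocorrelation is r_2 = 0.36, with a weaker echo at lag 4 (0.18); the remaining lags stay at or below 0.12.
The dominant spike at lag 2 indicates a seasonal period of 2.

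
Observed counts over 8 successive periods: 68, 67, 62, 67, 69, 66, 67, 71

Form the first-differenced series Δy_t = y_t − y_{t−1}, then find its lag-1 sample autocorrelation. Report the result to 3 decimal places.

-0.190

First differences Δy: -1, -5, 5, 2, -3, 1, 4
Mean of differences = 0.4286
Numerator Σ(Δy_t−Δȳ)(Δy_{t+1}−Δȳ) = -15.1837
Denominator Σ(Δy_t−Δȳ)² = 79.7143
r_1(Δy) = -15.1837 / 79.7143 = -0.190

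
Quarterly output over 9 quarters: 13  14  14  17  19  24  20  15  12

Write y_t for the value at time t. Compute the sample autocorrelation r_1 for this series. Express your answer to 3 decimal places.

Mean ȳ = (13 + 14 + 14 + 17 + 19 + 24 + 20 + 15 + 12)/9 = 16.4444
Numerator Σ_{t=1}^{8}(y_t−ȳ)(y_{t+1}−ȳ) = 61.9136
Denominator Σ(y_t−ȳ)² = 122.2222
r_1 = 61.9136 / 122.2222 = 0.507

0.507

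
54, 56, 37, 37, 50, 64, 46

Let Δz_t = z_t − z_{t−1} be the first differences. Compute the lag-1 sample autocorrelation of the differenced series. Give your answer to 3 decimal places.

First differences Δz: 2, -19, 0, 13, 14, -18
Mean of differences = -1.3333
Numerator Σ(Δz_t−Δz̄)(Δz_{t+1}−Δz̄) = -99.1111
Denominator Σ(Δz_t−Δz̄)² = 1043.3333
r_1(Δz) = -99.1111 / 1043.3333 = -0.095

-0.095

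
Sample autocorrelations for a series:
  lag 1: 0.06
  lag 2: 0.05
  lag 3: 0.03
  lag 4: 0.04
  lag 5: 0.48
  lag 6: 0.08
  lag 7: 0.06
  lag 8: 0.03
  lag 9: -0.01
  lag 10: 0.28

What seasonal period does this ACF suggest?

The largest autocorrelation is r_5 = 0.48, with a weaker echo at lag 10 (0.28); the remaining lags stay at or below 0.08.
The dominant spike at lag 5 indicates a seasonal period of 5.

5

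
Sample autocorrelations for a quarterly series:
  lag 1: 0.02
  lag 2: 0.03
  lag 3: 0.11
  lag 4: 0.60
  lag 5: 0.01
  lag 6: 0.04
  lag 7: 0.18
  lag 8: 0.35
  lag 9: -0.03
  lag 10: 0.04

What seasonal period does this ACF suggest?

The largest autocorrelation is r_4 = 0.60, with a weaker echo at lag 8 (0.35); the remaining lags stay at or below 0.18.
The dominant spike at lag 4 indicates a seasonal period of 4.

4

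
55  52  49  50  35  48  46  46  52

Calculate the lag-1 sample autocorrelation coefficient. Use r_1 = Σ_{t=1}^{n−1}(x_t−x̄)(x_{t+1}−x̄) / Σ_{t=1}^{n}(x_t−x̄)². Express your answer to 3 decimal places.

Mean x̄ = (55 + 52 + 49 + 50 + 35 + 48 + 46 + 46 + 52)/9 = 48.1111
Numerator Σ_{t=1}^{8}(x_t−x̄)(x_{t+1}−x̄) = 5.0988
Denominator Σ(x_t−x̄)² = 262.8889
r_1 = 5.0988 / 262.8889 = 0.019

0.019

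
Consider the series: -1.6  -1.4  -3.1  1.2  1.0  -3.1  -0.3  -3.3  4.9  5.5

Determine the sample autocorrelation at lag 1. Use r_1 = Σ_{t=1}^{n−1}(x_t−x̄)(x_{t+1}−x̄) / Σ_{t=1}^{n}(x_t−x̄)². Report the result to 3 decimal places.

Mean x̄ = (-1.6 − 1.4 − 3.1 + 1.2 + 1.0 − 3.1 − 0.3 − 3.3 + 4.9 + 5.5)/10 = -0.0200
Numerator Σ_{t=1}^{9}(x_t−x̄)(x_{t+1}−x̄) = 13.5776
Denominator Σ(x_t−x̄)² = 91.4160
r_1 = 13.5776 / 91.4160 = 0.149

0.149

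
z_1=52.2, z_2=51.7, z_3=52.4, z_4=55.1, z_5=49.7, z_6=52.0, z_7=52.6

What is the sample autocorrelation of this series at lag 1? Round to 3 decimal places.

-0.419

Mean z̄ = (52.2 + 51.7 + 52.4 + 55.1 + 49.7 + 52.0 + 52.6)/7 = 52.2429
Deviations from mean: -0.0429, -0.5429, 0.1571, 2.8571, -2.5429, -0.2429, 0.3571
Σ(z_t−z̄)(z_{t+1}−z̄) = (0.0233) + (-0.0853) + (0.4490) + (-7.2653) + (0.6176) + (-0.0867) = -6.3476
Denominator Σ(z_t−z̄)² = 15.1371
r_1 = -6.3476 / 15.1371 = -0.419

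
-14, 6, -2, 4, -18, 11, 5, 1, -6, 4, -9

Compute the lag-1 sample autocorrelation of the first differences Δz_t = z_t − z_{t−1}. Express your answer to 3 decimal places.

-0.593

First differences Δz: 20, -8, 6, -22, 29, -6, -4, -7, 10, -13
Mean of differences = 0.5000
Numerator Σ(Δz_t−Δz̄)(Δz_{t+1}−Δz̄) = -1299.2500
Denominator Σ(Δz_t−Δz̄)² = 2192.5000
r_1(Δz) = -1299.2500 / 2192.5000 = -0.593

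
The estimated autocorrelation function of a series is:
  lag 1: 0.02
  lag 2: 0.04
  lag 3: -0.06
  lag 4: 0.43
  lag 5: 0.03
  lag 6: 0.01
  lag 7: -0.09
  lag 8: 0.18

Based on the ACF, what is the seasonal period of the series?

4

The largest autocorrelation is r_4 = 0.43, with a weaker echo at lag 8 (0.18); the remaining lags stay at or below 0.04.
The dominant spike at lag 4 indicates a seasonal period of 4.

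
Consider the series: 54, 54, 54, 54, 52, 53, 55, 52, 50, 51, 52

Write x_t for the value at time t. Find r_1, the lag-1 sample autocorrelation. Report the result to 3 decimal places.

0.449

Mean x̄ = (54 + 54 + 54 + 54 + 52 + 53 + 55 + 52 + 50 + 51 + 52)/11 = 52.8182
Numerator Σ_{t=1}^{10}(x_t−x̄)(x_{t+1}−x̄) = 10.6033
Denominator Σ(x_t−x̄)² = 23.6364
r_1 = 10.6033 / 23.6364 = 0.449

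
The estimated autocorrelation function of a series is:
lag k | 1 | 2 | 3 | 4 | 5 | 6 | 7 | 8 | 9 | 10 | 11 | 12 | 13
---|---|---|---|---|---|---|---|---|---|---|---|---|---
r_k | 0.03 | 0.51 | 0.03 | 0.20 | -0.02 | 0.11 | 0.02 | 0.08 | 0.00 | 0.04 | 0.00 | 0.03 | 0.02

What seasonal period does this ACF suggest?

The largest autocorrelation is r_2 = 0.51, with a weaker echo at lag 4 (0.20); the remaining lags stay at or below 0.11.
The dominant spike at lag 2 indicates a seasonal period of 2.

2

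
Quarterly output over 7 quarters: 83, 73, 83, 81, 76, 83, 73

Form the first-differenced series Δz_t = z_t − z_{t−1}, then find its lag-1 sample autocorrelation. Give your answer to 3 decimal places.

First differences Δz: -10, 10, -2, -5, 7, -10
Mean of differences = -1.6667
Numerator Σ(Δz_t−Δz̄)(Δz_{t+1}−Δz̄) = -201.1111
Denominator Σ(Δz_t−Δz̄)² = 361.3333
r_1(Δz) = -201.1111 / 361.3333 = -0.557

-0.557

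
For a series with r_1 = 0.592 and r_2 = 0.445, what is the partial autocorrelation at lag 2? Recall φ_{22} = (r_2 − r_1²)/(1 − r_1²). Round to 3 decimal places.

φ_{22} = (r_2 − r_1²) / (1 − r_1²)
r_1² = (0.592)² = 0.350464
Numerator = 0.445 − 0.3505 = 0.0945; denominator = 1 − 0.3505 = 0.6495
φ_{22} = 0.0945 / 0.6495 = 0.146

0.146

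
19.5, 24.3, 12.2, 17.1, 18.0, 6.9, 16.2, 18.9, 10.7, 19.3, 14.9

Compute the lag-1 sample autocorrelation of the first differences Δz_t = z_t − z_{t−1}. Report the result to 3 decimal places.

-0.586

First differences Δz: 4.8, -12.1, 4.9, 0.9, -11.1, 9.3, 2.7, -8.2, 8.6, -4.4
Mean of differences = -0.4600
Numerator Σ(Δz_t−Δz̄)(Δz_{t+1}−Δz̄) = -334.0816
Denominator Σ(Δz_t−Δz̄)² = 569.7040
r_1(Δz) = -334.0816 / 569.7040 = -0.586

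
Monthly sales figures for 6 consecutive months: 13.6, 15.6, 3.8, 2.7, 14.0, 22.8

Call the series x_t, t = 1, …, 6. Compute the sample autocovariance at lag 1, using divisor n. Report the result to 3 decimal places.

9.414

Mean x̄ = (13.6 + 15.6 + 3.8 + 2.7 + 14.0 + 22.8)/6 = 12.0833
Deviations: 1.5167, 3.5167, -8.2833, -9.3833, 1.9167, 10.7167
Σ_{t=1}^{5}(x_t−x̄)(x_{t+1}−x̄) = 56.4847
γ_1 = 56.4847 / 6 = 9.414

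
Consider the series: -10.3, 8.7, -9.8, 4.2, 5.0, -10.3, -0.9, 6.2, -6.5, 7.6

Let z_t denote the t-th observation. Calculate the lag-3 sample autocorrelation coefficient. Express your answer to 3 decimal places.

Mean z̄ = (-10.3 + 8.7 − 9.8 + 4.2 + 5.0 − 10.3 − 0.9 + 6.2 − 6.5 + 7.6)/10 = -0.6100
Numerator Σ_{t=1}^{7}(z_t−z̄)(z_{t+3}−z̄) = 186.1737
Denominator Σ(z_t−z̄)² = 562.0890
r_3 = 186.1737 / 562.0890 = 0.331

0.331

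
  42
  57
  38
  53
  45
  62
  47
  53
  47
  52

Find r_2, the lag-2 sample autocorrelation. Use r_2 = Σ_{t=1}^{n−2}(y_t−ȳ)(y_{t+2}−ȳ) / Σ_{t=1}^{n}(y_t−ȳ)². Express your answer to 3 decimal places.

Mean ȳ = (42 + 57 + 38 + 53 + 45 + 62 + 47 + 53 + 47 + 52)/10 = 49.6000
Numerator Σ_{t=1}^{8}(y_t−ȳ)(y_{t+2}−ȳ) = 277.8800
Denominator Σ(y_t−ȳ)² = 464.4000
r_2 = 277.8800 / 464.4000 = 0.598

0.598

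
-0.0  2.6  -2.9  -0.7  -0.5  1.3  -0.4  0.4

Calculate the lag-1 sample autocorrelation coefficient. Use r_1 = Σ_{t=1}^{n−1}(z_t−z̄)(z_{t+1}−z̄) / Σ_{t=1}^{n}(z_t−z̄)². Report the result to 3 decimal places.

Mean z̄ = (-0.0 + 2.6 − 2.9 − 0.7 − 0.5 + 1.3 − 0.4 + 0.4)/8 = -0.0250
Deviations from mean: 0.0250, 2.6250, -2.8750, -0.6750, -0.4750, 1.3250, -0.3750, 0.4250
Σ(z_t−z̄)(z_{t+1}−z̄) = (0.0656) + (-7.5469) + (1.9406) + (0.3206) + (-0.6294) + (-0.4969) + (-0.1594) = -6.5056
Denominator Σ(z_t−z̄)² = 17.9150
r_1 = -6.5056 / 17.9150 = -0.363

-0.363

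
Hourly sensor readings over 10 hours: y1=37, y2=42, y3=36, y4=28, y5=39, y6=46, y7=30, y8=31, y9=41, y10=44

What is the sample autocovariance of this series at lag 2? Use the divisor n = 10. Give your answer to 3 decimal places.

Mean ȳ = (37 + 42 + 36 + 28 + 39 + 46 + 30 + 31 + 41 + 44)/10 = 37.4000
Σ_{t=1}^{8}(y_t−ȳ)(y_{t+2}−ȳ) = -261.5200
γ_2 = -261.5200 / 10 = -26.152

-26.152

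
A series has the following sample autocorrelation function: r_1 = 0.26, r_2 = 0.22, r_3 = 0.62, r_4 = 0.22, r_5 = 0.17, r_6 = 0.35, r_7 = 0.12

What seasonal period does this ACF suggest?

3

The largest autocorrelation is r_3 = 0.62, with a weaker echo at lag 6 (0.35); the remaining lags stay at or below 0.26. The elevated value at lag 1 (0.26), dropping to 0.22 at lag 2, reflects decaying short-term dependence rather than seasonality.
The dominant spike at lag 3 indicates a seasonal period of 3.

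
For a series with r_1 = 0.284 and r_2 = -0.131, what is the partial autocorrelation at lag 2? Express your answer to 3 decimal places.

φ_{22} = (r_2 − r_1²) / (1 − r_1²)
r_1² = (0.284)² = 0.080656
Numerator = -0.131 − 0.0807 = -0.2117; denominator = 1 − 0.0807 = 0.9193
φ_{22} = -0.2117 / 0.9193 = -0.230

-0.230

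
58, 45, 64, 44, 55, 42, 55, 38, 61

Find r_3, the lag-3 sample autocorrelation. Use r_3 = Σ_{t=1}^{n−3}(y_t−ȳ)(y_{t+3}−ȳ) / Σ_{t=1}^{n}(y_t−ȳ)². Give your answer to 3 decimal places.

-0.521

Mean ȳ = (58 + 45 + 64 + 44 + 55 + 42 + 55 + 38 + 61)/9 = 51.3333
Numerator Σ_{t=1}^{6}(y_t−ȳ)(y_{t+3}−ȳ) = -356.3333
Denominator Σ(y_t−ȳ)² = 684.0000
r_3 = -356.3333 / 684.0000 = -0.521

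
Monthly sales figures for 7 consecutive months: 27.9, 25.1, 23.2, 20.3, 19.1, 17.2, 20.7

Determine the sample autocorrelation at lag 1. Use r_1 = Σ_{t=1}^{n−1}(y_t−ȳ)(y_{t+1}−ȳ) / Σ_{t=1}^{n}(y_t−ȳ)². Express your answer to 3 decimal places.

Mean ȳ = (27.9 + 25.1 + 23.2 + 20.3 + 19.1 + 17.2 + 20.7)/7 = 21.9286
Deviations from mean: 5.9714, 3.1714, 1.2714, -1.6286, -2.8286, -4.7286, -1.2286
Σ(y_t−ȳ)(y_{t+1}−ȳ) = (18.9380) + (4.0322) + (-2.0706) + (4.6065) + (13.3751) + (5.8094) = 44.6906
Denominator Σ(y_t−ȳ)² = 81.8543
r_1 = 44.6906 / 81.8543 = 0.546

0.546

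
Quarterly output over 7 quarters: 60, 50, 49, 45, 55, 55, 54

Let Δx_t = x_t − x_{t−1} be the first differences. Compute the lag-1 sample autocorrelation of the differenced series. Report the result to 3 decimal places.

-0.104

First differences Δx: -10, -1, -4, 10, 0, -1
Mean of differences = -1.0000
Numerator Σ(Δx_t−Δx̄)(Δx_{t+1}−Δx̄) = -22.0000
Denominator Σ(Δx_t−Δx̄)² = 212.0000
r_1(Δx) = -22.0000 / 212.0000 = -0.104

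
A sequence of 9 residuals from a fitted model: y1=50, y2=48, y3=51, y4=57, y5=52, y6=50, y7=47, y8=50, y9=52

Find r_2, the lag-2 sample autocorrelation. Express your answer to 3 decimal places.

-0.468

Mean ȳ = (50 + 48 + 51 + 57 + 52 + 50 + 47 + 50 + 52)/9 = 50.7778
Numerator Σ_{t=1}^{7}(y_t−ȳ)(y_{t+2}−ȳ) = -30.6543
Denominator Σ(y_t−ȳ)² = 65.5556
r_2 = -30.6543 / 65.5556 = -0.468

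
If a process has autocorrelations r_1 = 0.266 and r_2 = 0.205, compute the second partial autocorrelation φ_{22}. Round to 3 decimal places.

φ_{22} = (r_2 − r_1²) / (1 − r_1²)
r_1² = (0.266)² = 0.070756
Numerator = 0.205 − 0.0708 = 0.1342; denominator = 1 − 0.0708 = 0.9292
φ_{22} = 0.1342 / 0.9292 = 0.144

0.144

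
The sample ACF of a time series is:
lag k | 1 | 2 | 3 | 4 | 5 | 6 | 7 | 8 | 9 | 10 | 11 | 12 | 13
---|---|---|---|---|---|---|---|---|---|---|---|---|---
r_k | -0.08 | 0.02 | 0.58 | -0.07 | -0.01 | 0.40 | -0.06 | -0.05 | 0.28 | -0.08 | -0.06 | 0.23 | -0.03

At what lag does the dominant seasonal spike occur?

3

The largest autocorrelation is r_3 = 0.58, with weaker echoes at lags 6 (0.40), 9 (0.28) and 12 (0.23); the remaining lags stay at or below 0.02.
The dominant spike at lag 3 indicates a seasonal period of 3.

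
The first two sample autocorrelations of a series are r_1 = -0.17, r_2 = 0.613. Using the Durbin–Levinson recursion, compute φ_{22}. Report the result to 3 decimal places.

0.601

φ_{22} = (r_2 − r_1²) / (1 − r_1²)
r_1² = (-0.17)² = 0.0289
Numerator = 0.613 − 0.0289 = 0.5841; denominator = 1 − 0.0289 = 0.9711
φ_{22} = 0.5841 / 0.9711 = 0.601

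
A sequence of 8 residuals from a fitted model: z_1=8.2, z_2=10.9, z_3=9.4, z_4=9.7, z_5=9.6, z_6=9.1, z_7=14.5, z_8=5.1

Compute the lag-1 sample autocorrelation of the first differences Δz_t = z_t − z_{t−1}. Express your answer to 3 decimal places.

First differences Δz: 2.7, -1.5, 0.3, -0.1, -0.5, 5.4, -9.4
Mean of differences = -0.4429
Numerator Σ(Δz_t−Δz̄)(Δz_{t+1}−Δz̄) = -56.5418
Denominator Σ(Δz_t−Δz̄)² = 126.0371
r_1(Δz) = -56.5418 / 126.0371 = -0.449

-0.449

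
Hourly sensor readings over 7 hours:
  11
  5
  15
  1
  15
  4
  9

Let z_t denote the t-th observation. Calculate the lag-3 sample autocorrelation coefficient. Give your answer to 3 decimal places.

Mean z̄ = (11 + 5 + 15 + 1 + 15 + 4 + 9)/7 = 8.5714
Deviations from mean: 2.4286, -3.5714, 6.4286, -7.5714, 6.4286, -4.5714, 0.4286
Σ(z_t−z̄)(z_{t+3}−z̄) = (-18.3878) + (-22.9592) + (-29.3878) + (-3.2449) = -73.9796
Denominator Σ(z_t−z̄)² = 179.7143
r_3 = -73.9796 / 179.7143 = -0.412

-0.412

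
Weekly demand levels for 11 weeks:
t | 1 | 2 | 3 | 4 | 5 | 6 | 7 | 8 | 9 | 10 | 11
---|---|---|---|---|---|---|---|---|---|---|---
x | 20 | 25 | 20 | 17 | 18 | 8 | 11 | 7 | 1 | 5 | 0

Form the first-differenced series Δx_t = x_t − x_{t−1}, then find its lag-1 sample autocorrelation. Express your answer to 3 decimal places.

-0.581

First differences Δx: 5, -5, -3, 1, -10, 3, -4, -6, 4, -5
Mean of differences = -2.0000
Numerator Σ(Δx_t−Δx̄)(Δx_{t+1}−Δx̄) = -129.0000
Denominator Σ(Δx_t−Δx̄)² = 222.0000
r_1(Δx) = -129.0000 / 222.0000 = -0.581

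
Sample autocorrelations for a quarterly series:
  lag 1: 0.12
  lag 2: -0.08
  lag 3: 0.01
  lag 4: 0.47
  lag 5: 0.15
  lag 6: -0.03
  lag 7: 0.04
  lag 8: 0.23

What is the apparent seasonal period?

The largest autocorrelation is r_4 = 0.47, with a weaker echo at lag 8 (0.23); the remaining lags stay at or below 0.15.
The dominant spike at lag 4 indicates a seasonal period of 4.

4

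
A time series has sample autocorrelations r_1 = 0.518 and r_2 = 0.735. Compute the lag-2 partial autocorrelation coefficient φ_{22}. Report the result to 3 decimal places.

0.638

φ_{22} = (r_2 − r_1²) / (1 − r_1²)
r_1² = (0.518)² = 0.268324
Numerator = 0.735 − 0.2683 = 0.4667; denominator = 1 − 0.2683 = 0.7317
φ_{22} = 0.4667 / 0.7317 = 0.638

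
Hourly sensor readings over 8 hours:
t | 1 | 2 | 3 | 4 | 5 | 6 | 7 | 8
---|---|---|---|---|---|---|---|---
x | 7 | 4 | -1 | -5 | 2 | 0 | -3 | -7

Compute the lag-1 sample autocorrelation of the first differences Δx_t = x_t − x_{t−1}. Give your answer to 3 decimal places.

-0.070

First differences Δx: -3, -5, -4, 7, -2, -3, -4
Mean of differences = -2.0000
Numerator Σ(Δx_t−Δx̄)(Δx_{t+1}−Δx̄) = -7.0000
Denominator Σ(Δx_t−Δx̄)² = 100.0000
r_1(Δx) = -7.0000 / 100.0000 = -0.070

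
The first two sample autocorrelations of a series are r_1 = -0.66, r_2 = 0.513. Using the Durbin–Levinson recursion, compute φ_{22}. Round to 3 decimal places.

0.137

φ_{22} = (r_2 − r_1²) / (1 − r_1²)
r_1² = (-0.66)² = 0.4356
Numerator = 0.513 − 0.4356 = 0.0774; denominator = 1 − 0.4356 = 0.5644
φ_{22} = 0.0774 / 0.5644 = 0.137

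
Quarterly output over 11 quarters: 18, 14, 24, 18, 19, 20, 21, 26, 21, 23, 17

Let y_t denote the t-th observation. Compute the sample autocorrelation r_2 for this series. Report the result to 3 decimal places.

0.121

Mean ȳ = (18 + 14 + 24 + 18 + 19 + 20 + 21 + 26 + 21 + 23 + 17)/11 = 20.0909
Numerator Σ_{t=1}^{9}(y_t−ȳ)(y_{t+2}−ȳ) = 14.1653
Denominator Σ(y_t−ȳ)² = 116.9091
r_2 = 14.1653 / 116.9091 = 0.121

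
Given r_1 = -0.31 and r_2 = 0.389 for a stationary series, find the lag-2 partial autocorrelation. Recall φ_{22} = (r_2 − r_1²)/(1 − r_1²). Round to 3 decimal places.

φ_{22} = (r_2 − r_1²) / (1 − r_1²)
r_1² = (-0.31)² = 0.0961
Numerator = 0.389 − 0.0961 = 0.2929; denominator = 1 − 0.0961 = 0.9039
φ_{22} = 0.2929 / 0.9039 = 0.324

0.324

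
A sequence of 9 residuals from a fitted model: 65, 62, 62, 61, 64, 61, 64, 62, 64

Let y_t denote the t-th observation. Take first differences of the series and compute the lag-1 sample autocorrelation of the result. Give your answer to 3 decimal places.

-0.691

First differences Δy: -3, 0, -1, 3, -3, 3, -2, 2
Mean of differences = -0.1250
Numerator Σ(Δy_t−Δȳ)(Δy_{t+1}−Δȳ) = -31.0156
Denominator Σ(Δy_t−Δȳ)² = 44.8750
r_1(Δy) = -31.0156 / 44.8750 = -0.691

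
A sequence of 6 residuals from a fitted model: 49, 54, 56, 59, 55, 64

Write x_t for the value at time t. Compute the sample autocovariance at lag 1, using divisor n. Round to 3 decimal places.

0.495

Mean x̄ = (49 + 54 + 56 + 59 + 55 + 64)/6 = 56.1667
Deviations: -7.1667, -2.1667, -0.1667, 2.8333, -1.1667, 7.8333
Σ_{t=1}^{5}(x_t−x̄)(x_{t+1}−x̄) = 2.9722
γ_1 = 2.9722 / 6 = 0.495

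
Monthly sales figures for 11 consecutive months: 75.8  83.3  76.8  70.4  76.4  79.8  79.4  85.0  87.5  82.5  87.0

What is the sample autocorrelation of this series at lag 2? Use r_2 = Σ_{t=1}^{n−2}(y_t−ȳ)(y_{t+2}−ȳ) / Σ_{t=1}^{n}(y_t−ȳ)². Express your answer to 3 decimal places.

Mean ȳ = (75.8 + 83.3 + 76.8 + 70.4 + 76.4 + 79.8 + 79.4 + 85.0 + 87.5 + 82.5 + 87.0)/11 = 80.3545
Numerator Σ_{t=1}^{9}(y_t−ȳ)(y_{t+2}−ȳ) = 58.2750
Denominator Σ(y_t−ȳ)² = 279.4073
r_2 = 58.2750 / 279.4073 = 0.209

0.209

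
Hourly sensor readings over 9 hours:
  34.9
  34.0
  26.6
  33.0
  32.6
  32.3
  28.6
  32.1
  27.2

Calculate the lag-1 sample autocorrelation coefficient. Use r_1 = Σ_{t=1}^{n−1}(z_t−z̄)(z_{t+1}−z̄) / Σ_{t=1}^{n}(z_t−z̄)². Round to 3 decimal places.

-0.215

Mean z̄ = (34.9 + 34.0 + 26.6 + 33.0 + 32.6 + 32.3 + 28.6 + 32.1 + 27.2)/9 = 31.2556
Numerator Σ_{t=1}^{8}(z_t−z̄)(z_{t+1}−z̄) = -15.5875
Denominator Σ(z_t−z̄)² = 72.6422
r_1 = -15.5875 / 72.6422 = -0.215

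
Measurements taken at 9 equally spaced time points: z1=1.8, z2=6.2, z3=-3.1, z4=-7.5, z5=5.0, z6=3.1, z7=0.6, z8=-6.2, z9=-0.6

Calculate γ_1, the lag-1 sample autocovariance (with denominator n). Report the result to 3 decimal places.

-0.567

Mean z̄ = (1.8 + 6.2 − 3.1 − 7.5 + 5.0 + 3.1 + 0.6 − 6.2 − 0.6)/9 = -0.0778
Σ_{t=1}^{8}(z_t−z̄)(z_{t+1}−z̄) = -5.1038
γ_1 = -5.1038 / 9 = -0.567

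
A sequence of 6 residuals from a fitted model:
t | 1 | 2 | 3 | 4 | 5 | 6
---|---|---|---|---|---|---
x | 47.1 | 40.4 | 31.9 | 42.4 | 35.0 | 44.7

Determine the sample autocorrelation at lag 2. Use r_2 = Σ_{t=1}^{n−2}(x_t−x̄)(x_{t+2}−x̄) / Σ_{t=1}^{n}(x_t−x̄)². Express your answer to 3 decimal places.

Mean x̄ = (47.1 + 40.4 + 31.9 + 42.4 + 35.0 + 44.7)/6 = 40.2500
Deviations from mean: 6.8500, 0.1500, -8.3500, 2.1500, -5.2500, 4.4500
Numerator Σ_{t=1}^{4}(x_t−x̄)(x_{t+2}−x̄) = -3.4700
Denominator Σ(x_t−x̄)² = 168.6550
r_2 = -3.4700 / 168.6550 = -0.021

-0.021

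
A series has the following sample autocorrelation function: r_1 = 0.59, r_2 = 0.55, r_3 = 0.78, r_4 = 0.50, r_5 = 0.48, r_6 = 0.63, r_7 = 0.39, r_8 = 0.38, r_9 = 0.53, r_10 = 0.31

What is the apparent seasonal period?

The largest autocorrelation is r_3 = 0.78, with a weaker echo at lag 6 (0.63); the remaining lags stay at or below 0.59. The elevated value at lag 1 (0.59), dropping to 0.55 at lag 2, reflects decaying short-term dependence rather than seasonality.
The dominant spike at lag 3 indicates a seasonal period of 3.

3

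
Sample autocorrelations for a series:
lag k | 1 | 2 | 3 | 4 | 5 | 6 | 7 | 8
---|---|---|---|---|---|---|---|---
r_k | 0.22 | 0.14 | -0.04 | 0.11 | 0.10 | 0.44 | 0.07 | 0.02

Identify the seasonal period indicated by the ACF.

6

The largest autocorrelation is r_6 = 0.44; the remaining lags stay at or below 0.22. The elevated value at lag 1 (0.22), dropping to 0.14 at lag 2, reflects decaying short-term dependence rather than seasonality.
The dominant spike at lag 6 indicates a seasonal period of 6.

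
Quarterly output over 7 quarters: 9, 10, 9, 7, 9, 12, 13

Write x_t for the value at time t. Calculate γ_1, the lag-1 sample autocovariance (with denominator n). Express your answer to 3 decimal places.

1.364

Mean x̄ = (9 + 10 + 9 + 7 + 9 + 12 + 13)/7 = 9.8571
Deviations: -0.8571, 0.1429, -0.8571, -2.8571, -0.8571, 2.1429, 3.1429
Σ_{t=1}^{6}(x_t−x̄)(x_{t+1}−x̄) = 9.5510
γ_1 = 9.5510 / 7 = 1.364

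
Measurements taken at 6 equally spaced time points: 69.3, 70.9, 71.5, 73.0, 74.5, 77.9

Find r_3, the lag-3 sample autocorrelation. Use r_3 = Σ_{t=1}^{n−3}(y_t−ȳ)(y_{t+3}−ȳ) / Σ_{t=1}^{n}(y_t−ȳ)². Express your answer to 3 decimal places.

-0.227

Mean ȳ = (69.3 + 70.9 + 71.5 + 73.0 + 74.5 + 77.9)/6 = 72.8500
Numerator Σ_{t=1}^{3}(y_t−ȳ)(y_{t+3}−ȳ) = -10.5675
Denominator Σ(y_t−ȳ)² = 46.4750
r_3 = -10.5675 / 46.4750 = -0.227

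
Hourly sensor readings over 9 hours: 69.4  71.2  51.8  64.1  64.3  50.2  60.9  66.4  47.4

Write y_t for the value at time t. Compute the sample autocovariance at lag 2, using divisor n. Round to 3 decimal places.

Mean ȳ = (69.4 + 71.2 + 51.8 + 64.1 + 64.3 + 50.2 + 60.9 + 66.4 + 47.4)/9 = 60.6333
Σ_{t=1}^{7}(y_t−ȳ)(y_{t+2}−ȳ) = -172.0822
γ_2 = -172.0822 / 9 = -19.120

-19.120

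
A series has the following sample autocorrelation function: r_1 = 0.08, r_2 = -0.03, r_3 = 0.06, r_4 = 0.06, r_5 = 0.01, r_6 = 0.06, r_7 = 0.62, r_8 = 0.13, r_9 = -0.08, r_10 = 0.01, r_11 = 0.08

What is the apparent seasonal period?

The largest autocorrelation is r_7 = 0.62; the remaining lags stay at or below 0.13.
The dominant spike at lag 7 indicates a seasonal period of 7.

7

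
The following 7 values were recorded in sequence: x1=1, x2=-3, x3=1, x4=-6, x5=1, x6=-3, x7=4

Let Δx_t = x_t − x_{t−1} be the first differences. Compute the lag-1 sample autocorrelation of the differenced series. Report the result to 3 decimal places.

-0.771

First differences Δx: -4, 4, -7, 7, -4, 7
Mean of differences = 0.5000
Numerator Σ(Δx_t−Δx̄)(Δx_{t+1}−Δx̄) = -149.2500
Denominator Σ(Δx_t−Δx̄)² = 193.5000
r_1(Δx) = -149.2500 / 193.5000 = -0.771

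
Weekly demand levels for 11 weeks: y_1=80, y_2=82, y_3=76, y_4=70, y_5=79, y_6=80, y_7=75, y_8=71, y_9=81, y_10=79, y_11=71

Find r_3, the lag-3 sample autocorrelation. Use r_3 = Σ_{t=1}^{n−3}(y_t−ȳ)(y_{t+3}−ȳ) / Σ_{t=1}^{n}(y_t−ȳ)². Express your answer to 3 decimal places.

0.151

Mean ȳ = (80 + 82 + 76 + 70 + 79 + 80 + 75 + 71 + 81 + 79 + 71)/11 = 76.7273
Numerator Σ_{t=1}^{8}(y_t−ȳ)(y_{t+3}−ȳ) = 29.0496
Denominator Σ(y_t−ȳ)² = 192.1818
r_3 = 29.0496 / 192.1818 = 0.151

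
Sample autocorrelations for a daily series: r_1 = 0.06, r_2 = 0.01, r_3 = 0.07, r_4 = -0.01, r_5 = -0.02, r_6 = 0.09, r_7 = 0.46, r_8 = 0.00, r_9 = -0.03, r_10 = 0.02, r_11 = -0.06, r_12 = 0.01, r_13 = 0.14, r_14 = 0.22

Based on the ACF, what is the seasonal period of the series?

7

The largest autocorrelation is r_7 = 0.46, with a weaker echo at lag 14 (0.22); the remaining lags stay at or below 0.14.
The dominant spike at lag 7 indicates a seasonal period of 7.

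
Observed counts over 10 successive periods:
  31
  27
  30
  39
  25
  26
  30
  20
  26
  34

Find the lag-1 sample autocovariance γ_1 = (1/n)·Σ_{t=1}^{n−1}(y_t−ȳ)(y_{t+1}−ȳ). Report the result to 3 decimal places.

-2.584

Mean ȳ = (31 + 27 + 30 + 39 + 25 + 26 + 30 + 20 + 26 + 34)/10 = 28.8000
Σ_{t=1}^{9}(y_t−ȳ)(y_{t+1}−ȳ) = -25.8400
γ_1 = -25.8400 / 10 = -2.584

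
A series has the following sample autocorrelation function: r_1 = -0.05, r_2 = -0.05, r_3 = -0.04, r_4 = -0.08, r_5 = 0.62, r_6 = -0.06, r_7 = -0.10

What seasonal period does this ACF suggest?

The largest autocorrelation is r_5 = 0.62; the remaining lags stay at or below -0.04.
The dominant spike at lag 5 indicates a seasonal period of 5.

5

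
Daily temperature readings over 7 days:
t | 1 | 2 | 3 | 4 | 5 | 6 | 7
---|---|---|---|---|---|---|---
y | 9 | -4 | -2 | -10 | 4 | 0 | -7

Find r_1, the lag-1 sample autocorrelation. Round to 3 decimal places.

Mean ȳ = (9 − 4 − 2 − 10 + 4 + 0 − 7)/7 = -1.4286
Deviations from mean: 10.4286, -2.5714, -0.5714, -8.5714, 5.4286, 1.4286, -5.5714
Σ(y_t−ȳ)(y_{t+1}−ȳ) = (-26.8163) + (1.4694) + (4.8980) + (-46.5306) + (7.7551) + (-7.9592) = -67.1837
Denominator Σ(y_t−ȳ)² = 251.7143
r_1 = -67.1837 / 251.7143 = -0.267

-0.267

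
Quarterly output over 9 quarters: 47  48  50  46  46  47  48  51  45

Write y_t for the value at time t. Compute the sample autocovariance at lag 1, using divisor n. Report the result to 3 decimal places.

Mean ȳ = (47 + 48 + 50 + 46 + 46 + 47 + 48 + 51 + 45)/9 = 47.5556
Σ_{t=1}^{8}(y_t−ȳ)(y_{t+1}−ȳ) = -7.1975
γ_1 = -7.1975 / 9 = -0.800

-0.800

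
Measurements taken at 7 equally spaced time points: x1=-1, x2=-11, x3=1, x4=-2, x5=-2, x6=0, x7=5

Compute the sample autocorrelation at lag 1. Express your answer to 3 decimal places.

Mean x̄ = (-1 − 11 + 1 − 2 − 2 + 0 + 5)/7 = -1.4286
Numerator Σ_{t=1}^{6}(x_t−x̄)(x_{t+1}−x̄) = -20.0408
Denominator Σ(x_t−x̄)² = 141.7143
r_1 = -20.0408 / 141.7143 = -0.141

-0.141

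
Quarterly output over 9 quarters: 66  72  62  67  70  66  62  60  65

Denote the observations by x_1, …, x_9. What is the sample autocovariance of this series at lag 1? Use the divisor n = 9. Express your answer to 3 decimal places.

0.497

Mean x̄ = (66 + 72 + 62 + 67 + 70 + 66 + 62 + 60 + 65)/9 = 65.5556
Σ_{t=1}^{8}(x_t−x̄)(x_{t+1}−x̄) = 4.4691
γ_1 = 4.4691 / 9 = 0.497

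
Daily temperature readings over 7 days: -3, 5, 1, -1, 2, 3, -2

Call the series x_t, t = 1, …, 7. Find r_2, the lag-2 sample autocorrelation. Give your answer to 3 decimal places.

Mean x̄ = (-3 + 5 + 1 − 1 + 2 + 3 − 2)/7 = 0.7143
Σ(x_t−x̄)(x_{t+2}−x̄) = (-1.0612) + (-7.3469) + (0.3673) + (-3.9184) + (-3.4898) = -15.4490
Denominator Σ(x_t−x̄)² = 49.4286
r_2 = -15.4490 / 49.4286 = -0.313

-0.313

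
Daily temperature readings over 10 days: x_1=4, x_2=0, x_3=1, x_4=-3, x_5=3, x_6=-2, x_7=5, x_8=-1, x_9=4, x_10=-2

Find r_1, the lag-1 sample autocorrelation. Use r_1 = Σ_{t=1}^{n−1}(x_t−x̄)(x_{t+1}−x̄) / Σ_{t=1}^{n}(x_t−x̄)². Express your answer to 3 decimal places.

Mean x̄ = (4 + 0 + 1 − 3 + 3 − 2 + 5 − 1 + 4 − 2)/10 = 0.9000
Numerator Σ_{t=1}^{9}(x_t−x̄)(x_{t+1}−x̄) = -52.1100
Denominator Σ(x_t−x̄)² = 76.9000
r_1 = -52.1100 / 76.9000 = -0.678

-0.678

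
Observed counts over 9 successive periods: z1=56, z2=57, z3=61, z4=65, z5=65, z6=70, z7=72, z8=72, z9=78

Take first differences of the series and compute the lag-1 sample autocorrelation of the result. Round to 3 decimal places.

First differences Δz: 1, 4, 4, 0, 5, 2, 0, 6
Mean of differences = 2.7500
Numerator Σ(Δz_t−Δz̄)(Δz_{t+1}−Δz̄) = -18.8125
Denominator Σ(Δz_t−Δz̄)² = 37.5000
r_1(Δz) = -18.8125 / 37.5000 = -0.502

-0.502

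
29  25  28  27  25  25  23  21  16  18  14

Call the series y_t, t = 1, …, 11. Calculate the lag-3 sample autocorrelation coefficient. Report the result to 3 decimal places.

Mean ȳ = (29 + 25 + 28 + 27 + 25 + 25 + 23 + 21 + 16 + 18 + 14)/11 = 22.8182
Numerator Σ_{t=1}^{8}(y_t−ȳ)(y_{t+3}−ȳ) = 38.9917
Denominator Σ(y_t−ȳ)² = 247.6364
r_3 = 38.9917 / 247.6364 = 0.157

0.157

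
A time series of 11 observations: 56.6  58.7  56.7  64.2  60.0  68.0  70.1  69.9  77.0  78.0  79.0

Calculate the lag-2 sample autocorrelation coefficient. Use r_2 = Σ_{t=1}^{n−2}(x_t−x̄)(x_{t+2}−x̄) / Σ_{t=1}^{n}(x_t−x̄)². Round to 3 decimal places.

Mean x̄ = (56.6 + 58.7 + 56.7 + 64.2 + 60.0 + 68.0 + 70.1 + 69.9 + 77.0 + 78.0 + 79.0)/11 = 67.1091
Numerator Σ_{t=1}^{9}(x_t−x̄)(x_{t+2}−x̄) = 364.0744
Denominator Σ(x_t−x̄)² = 723.8691
r_2 = 364.0744 / 723.8691 = 0.503

0.503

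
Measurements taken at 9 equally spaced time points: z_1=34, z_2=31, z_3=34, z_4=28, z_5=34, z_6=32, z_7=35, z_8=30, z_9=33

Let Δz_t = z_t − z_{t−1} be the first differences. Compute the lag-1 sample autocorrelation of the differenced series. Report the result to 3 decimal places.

First differences Δz: -3, 3, -6, 6, -2, 3, -5, 3
Mean of differences = -0.1250
Numerator Σ(Δz_t−Δz̄)(Δz_{t+1}−Δz̄) = -111.1406
Denominator Σ(Δz_t−Δz̄)² = 136.8750
r_1(Δz) = -111.1406 / 136.8750 = -0.812

-0.812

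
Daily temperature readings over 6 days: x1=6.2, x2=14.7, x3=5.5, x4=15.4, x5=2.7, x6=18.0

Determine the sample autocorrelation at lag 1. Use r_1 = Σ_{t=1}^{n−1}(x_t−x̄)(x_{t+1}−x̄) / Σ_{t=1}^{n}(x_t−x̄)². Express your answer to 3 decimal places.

Mean x̄ = (6.2 + 14.7 + 5.5 + 15.4 + 2.7 + 18.0)/6 = 10.4167
Deviations from mean: -4.2167, 4.2833, -4.9167, 4.9833, -7.7167, 7.5833
Σ(x_t−x̄)(x_{t+1}−x̄) = (-18.0614) + (-21.0597) + (-24.5014) + (-38.4547) + (-58.5181) = -160.5953
Denominator Σ(x_t−x̄)² = 202.1883
r_1 = -160.5953 / 202.1883 = -0.794

-0.794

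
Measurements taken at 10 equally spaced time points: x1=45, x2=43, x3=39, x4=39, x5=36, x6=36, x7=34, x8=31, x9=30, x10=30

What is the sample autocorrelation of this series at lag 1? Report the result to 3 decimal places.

Mean x̄ = (45 + 43 + 39 + 39 + 36 + 36 + 34 + 31 + 30 + 30)/10 = 36.3000
Numerator Σ_{t=1}^{9}(x_t−x̄)(x_{t+1}−x̄) = 168.9100
Denominator Σ(x_t−x̄)² = 248.1000
r_1 = 168.9100 / 248.1000 = 0.681

0.681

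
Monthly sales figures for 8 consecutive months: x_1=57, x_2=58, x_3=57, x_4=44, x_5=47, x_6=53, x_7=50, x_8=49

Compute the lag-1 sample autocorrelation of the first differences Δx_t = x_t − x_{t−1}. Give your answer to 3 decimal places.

-0.159

First differences Δx: 1, -1, -13, 3, 6, -3, -1
Mean of differences = -1.1429
Numerator Σ(Δx_t−Δx̄)(Δx_{t+1}−Δx̄) = -34.4490
Denominator Σ(Δx_t−Δx̄)² = 216.8571
r_1(Δx) = -34.4490 / 216.8571 = -0.159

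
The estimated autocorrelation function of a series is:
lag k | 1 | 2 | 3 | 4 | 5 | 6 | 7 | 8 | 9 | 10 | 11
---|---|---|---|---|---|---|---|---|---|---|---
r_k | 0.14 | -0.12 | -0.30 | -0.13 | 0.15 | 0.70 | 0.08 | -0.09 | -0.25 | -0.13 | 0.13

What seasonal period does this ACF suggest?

The largest autocorrelation is r_6 = 0.70; the remaining lags stay at or below 0.15.
The dominant spike at lag 6 indicates a seasonal period of 6.

6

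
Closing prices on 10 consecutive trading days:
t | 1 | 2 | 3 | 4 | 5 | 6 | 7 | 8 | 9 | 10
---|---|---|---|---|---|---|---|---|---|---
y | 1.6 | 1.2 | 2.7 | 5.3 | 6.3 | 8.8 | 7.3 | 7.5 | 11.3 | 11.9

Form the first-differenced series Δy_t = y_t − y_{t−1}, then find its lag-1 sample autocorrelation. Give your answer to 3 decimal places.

First differences Δy: -0.4, 1.5, 2.6, 1.0, 2.5, -1.5, 0.2, 3.8, 0.6
Mean of differences = 1.1444
Numerator Σ(Δy_t−Δȳ)(Δy_{t+1}−Δȳ) = -5.4786
Denominator Σ(Δy_t−Δȳ)² = 21.7222
r_1(Δy) = -5.4786 / 21.7222 = -0.252

-0.252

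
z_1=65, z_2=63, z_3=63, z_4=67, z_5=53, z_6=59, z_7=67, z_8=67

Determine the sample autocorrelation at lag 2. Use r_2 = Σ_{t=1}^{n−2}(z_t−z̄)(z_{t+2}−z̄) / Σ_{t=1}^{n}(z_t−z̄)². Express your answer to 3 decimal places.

-0.429

Mean z̄ = (65 + 63 + 63 + 67 + 53 + 59 + 67 + 67)/8 = 63.0000
Deviations from mean: 2.0000, 0.0000, 0.0000, 4.0000, -10.0000, -4.0000, 4.0000, 4.0000
Σ(z_t−z̄)(z_{t+2}−z̄) = (0.0000) + (0.0000) + (0.0000) + (-16.0000) + (-40.0000) + (-16.0000) = -72.0000
Denominator Σ(z_t−z̄)² = 168.0000
r_2 = -72.0000 / 168.0000 = -0.429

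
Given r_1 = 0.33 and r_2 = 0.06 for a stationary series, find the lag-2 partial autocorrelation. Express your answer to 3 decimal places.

-0.055

φ_{22} = (r_2 − r_1²) / (1 − r_1²)
r_1² = (0.33)² = 0.1089
Numerator = 0.06 − 0.1089 = -0.0489; denominator = 1 − 0.1089 = 0.8911
φ_{22} = -0.0489 / 0.8911 = -0.055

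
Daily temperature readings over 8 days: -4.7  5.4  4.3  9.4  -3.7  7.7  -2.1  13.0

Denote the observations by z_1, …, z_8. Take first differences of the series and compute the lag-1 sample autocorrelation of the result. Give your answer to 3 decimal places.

-0.676

First differences Δz: 10.1, -1.1, 5.1, -13.1, 11.4, -9.8, 15.1
Mean of differences = 2.5286
Numerator Σ(Δz_t−Δz̄)(Δz_{t+1}−Δz̄) = -479.9994
Denominator Σ(Δz_t−Δz̄)² = 710.0943
r_1(Δz) = -479.9994 / 710.0943 = -0.676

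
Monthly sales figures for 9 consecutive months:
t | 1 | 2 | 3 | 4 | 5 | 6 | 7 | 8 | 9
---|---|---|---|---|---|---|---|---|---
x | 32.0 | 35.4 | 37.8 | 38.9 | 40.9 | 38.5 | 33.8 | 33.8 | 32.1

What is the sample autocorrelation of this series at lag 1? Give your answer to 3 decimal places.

0.500

Mean x̄ = (32.0 + 35.4 + 37.8 + 38.9 + 40.9 + 38.5 + 33.8 + 33.8 + 32.1)/9 = 35.9111
Numerator Σ_{t=1}^{8}(x_t−x̄)(x_{t+1}−x̄) = 41.5432
Denominator Σ(x_t−x̄)² = 83.0889
r_1 = 41.5432 / 83.0889 = 0.500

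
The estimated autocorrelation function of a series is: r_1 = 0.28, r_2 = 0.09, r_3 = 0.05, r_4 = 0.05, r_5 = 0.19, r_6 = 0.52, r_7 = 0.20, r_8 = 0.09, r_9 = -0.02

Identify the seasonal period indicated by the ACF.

6

The largest autocorrelation is r_6 = 0.52; the remaining lags stay at or below 0.28. The elevated value at lag 1 (0.28), dropping to 0.09 at lag 2, reflects decaying short-term dependence rather than seasonality.
The dominant spike at lag 6 indicates a seasonal period of 6.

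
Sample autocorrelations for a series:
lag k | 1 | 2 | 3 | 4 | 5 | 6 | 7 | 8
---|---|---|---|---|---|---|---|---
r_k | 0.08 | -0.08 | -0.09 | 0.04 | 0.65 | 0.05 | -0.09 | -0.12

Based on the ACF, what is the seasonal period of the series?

5

The largest autocorrelation is r_5 = 0.65; the remaining lags stay at or below 0.08.
The dominant spike at lag 5 indicates a seasonal period of 5.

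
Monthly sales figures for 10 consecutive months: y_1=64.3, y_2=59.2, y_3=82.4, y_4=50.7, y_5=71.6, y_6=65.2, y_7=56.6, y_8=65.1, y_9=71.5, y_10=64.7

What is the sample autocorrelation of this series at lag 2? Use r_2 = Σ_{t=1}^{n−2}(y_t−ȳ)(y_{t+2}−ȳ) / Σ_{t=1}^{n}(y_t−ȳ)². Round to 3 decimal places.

0.104

Mean ȳ = (64.3 + 59.2 + 82.4 + 50.7 + 71.6 + 65.2 + 56.6 + 65.1 + 71.5 + 64.7)/10 = 65.1300
Numerator Σ_{t=1}^{8}(y_t−ȳ)(y_{t+2}−ȳ) = 72.4482
Denominator Σ(y_t−ȳ)² = 697.7210
r_2 = 72.4482 / 697.7210 = 0.104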